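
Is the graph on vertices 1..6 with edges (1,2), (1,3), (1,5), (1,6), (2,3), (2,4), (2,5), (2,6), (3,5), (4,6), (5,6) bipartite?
No (odd cycle of length 3: 2 -> 1 -> 3 -> 2)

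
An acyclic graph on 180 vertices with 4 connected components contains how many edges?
176 (Each of the 4 component trees on V_i vertices has V_i - 1 edges; summing gives V - C = 180 - 4 = 176)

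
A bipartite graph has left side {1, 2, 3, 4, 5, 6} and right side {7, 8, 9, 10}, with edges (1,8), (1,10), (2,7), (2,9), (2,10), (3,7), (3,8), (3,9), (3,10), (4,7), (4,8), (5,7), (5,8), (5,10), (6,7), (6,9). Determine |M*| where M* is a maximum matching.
4 (matching: (1,10), (2,9), (3,8), (4,7); upper bound min(|L|,|R|) = min(6,4) = 4)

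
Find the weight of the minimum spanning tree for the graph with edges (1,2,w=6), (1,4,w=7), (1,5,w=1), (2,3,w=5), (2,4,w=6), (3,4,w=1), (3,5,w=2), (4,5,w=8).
9 (MST edges: (1,5,w=1), (2,3,w=5), (3,4,w=1), (3,5,w=2); sum of weights 1 + 5 + 1 + 2 = 9)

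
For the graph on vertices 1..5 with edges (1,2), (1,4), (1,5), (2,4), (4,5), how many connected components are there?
2 (components: {1, 2, 4, 5}, {3})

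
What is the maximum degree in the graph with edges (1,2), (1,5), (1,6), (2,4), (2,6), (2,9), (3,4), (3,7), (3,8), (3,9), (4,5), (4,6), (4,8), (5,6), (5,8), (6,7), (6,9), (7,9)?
6 (attained at vertex 6)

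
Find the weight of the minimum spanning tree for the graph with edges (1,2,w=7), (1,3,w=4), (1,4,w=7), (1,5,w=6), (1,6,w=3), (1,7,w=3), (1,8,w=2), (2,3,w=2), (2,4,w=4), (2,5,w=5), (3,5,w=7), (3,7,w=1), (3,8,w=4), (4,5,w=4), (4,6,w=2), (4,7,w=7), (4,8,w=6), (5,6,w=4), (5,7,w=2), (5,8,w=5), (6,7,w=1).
13 (MST edges: (1,7,w=3), (1,8,w=2), (2,3,w=2), (3,7,w=1), (4,6,w=2), (5,7,w=2), (6,7,w=1); sum of weights 3 + 2 + 2 + 1 + 2 + 2 + 1 = 13)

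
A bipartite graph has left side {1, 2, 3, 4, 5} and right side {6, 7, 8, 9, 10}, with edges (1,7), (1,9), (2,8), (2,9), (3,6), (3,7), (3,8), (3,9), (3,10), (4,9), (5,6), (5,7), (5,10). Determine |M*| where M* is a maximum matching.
5 (matching: (1,7), (2,8), (3,10), (4,9), (5,6); upper bound min(|L|,|R|) = min(5,5) = 5)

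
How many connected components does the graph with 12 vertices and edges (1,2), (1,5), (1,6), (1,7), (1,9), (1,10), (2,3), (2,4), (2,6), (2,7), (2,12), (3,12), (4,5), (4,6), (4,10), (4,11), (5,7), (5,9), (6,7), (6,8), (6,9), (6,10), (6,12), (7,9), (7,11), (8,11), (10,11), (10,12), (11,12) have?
1 (components: {1, 2, 3, 4, 5, 6, 7, 8, 9, 10, 11, 12})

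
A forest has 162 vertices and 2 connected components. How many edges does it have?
160 (Each of the 2 component trees on V_i vertices has V_i - 1 edges; summing gives V - C = 162 - 2 = 160)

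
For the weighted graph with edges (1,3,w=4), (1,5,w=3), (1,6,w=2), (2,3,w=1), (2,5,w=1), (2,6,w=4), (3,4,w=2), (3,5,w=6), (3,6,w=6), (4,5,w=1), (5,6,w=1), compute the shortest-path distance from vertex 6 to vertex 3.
3 (path: 6 -> 5 -> 2 -> 3; weights 1 + 1 + 1 = 3)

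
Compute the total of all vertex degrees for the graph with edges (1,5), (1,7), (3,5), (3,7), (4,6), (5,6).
12 (handshake: sum of degrees = 2|E| = 2 x 6 = 12)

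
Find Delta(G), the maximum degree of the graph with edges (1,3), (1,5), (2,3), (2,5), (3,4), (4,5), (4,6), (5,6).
4 (attained at vertex 5)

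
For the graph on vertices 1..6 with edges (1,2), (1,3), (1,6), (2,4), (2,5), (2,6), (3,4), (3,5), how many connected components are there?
1 (components: {1, 2, 3, 4, 5, 6})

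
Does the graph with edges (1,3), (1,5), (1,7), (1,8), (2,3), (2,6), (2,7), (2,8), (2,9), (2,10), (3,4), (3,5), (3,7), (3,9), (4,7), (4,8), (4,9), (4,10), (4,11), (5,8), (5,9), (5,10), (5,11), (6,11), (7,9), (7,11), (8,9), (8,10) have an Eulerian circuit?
Yes (the graph is connected and all 11 vertices have even degree)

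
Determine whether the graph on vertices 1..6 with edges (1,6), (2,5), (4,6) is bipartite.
Yes. Partition: {1, 2, 3, 4}, {5, 6}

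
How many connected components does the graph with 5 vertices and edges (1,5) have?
4 (components: {1, 5}, {2}, {3}, {4})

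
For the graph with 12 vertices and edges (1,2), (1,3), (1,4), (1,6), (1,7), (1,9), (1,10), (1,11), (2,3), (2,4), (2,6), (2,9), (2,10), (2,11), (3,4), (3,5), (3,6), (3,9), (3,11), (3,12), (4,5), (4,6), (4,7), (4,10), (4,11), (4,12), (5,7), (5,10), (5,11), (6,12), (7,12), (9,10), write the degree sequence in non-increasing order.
[9, 8, 8, 7, 5, 5, 5, 5, 4, 4, 4, 0] (degrees: deg(1)=8, deg(2)=7, deg(3)=8, deg(4)=9, deg(5)=5, deg(6)=5, deg(7)=4, deg(8)=0, deg(9)=4, deg(10)=5, deg(11)=5, deg(12)=4)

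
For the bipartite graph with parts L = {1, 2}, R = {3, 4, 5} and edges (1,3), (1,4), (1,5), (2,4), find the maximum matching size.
2 (matching: (1,5), (2,4); upper bound min(|L|,|R|) = min(2,3) = 2)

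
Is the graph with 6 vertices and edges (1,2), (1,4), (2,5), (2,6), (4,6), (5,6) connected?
No, it has 2 components: {1, 2, 4, 5, 6}, {3}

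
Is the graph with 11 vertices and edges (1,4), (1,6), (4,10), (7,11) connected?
No, it has 7 components: {1, 4, 6, 10}, {2}, {3}, {5}, {7, 11}, {8}, {9}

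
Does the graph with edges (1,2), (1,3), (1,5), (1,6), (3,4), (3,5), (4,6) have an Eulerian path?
Yes (the graph is connected and exactly 2 vertices have odd degree: {2, 3}; any Eulerian path must start and end at those)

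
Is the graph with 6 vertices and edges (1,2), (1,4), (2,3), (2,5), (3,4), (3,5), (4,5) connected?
No, it has 2 components: {1, 2, 3, 4, 5}, {6}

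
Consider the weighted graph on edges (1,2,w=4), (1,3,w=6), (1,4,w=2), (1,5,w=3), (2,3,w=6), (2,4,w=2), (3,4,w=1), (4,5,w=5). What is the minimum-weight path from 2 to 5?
7 (path: 2 -> 4 -> 5; weights 2 + 5 = 7)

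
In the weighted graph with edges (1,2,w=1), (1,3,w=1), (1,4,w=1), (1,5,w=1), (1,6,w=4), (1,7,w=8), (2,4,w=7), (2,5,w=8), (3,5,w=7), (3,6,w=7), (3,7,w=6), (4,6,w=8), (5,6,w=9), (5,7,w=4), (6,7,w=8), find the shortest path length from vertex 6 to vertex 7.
8 (path: 6 -> 7; weights 8 = 8)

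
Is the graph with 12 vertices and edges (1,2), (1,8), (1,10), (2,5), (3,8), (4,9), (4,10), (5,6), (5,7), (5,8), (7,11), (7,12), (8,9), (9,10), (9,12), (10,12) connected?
Yes (BFS from 1 visits [1, 2, 8, 10, 5, 3, 9, 4, 12, 6, 7, 11] — all 12 vertices reached)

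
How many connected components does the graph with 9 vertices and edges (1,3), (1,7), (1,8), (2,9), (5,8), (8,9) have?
3 (components: {1, 2, 3, 5, 7, 8, 9}, {4}, {6})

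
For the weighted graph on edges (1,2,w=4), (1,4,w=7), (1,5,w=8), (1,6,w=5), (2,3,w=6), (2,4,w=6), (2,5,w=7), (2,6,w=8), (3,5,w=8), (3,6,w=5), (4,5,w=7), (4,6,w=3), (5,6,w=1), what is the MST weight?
18 (MST edges: (1,2,w=4), (1,6,w=5), (3,6,w=5), (4,6,w=3), (5,6,w=1); sum of weights 4 + 5 + 5 + 3 + 1 = 18)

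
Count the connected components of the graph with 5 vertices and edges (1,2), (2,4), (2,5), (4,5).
2 (components: {1, 2, 4, 5}, {3})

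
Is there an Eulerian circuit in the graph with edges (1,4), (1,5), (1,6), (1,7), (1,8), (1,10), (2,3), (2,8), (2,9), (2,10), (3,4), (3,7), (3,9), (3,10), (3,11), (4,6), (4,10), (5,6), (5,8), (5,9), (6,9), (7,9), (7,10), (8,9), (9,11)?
No (2 vertices have odd degree: {9, 10}; Eulerian circuit requires 0)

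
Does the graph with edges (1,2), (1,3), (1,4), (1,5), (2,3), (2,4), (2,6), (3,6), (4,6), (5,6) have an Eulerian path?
Yes (the graph is connected and exactly 2 vertices have odd degree: {3, 4}; any Eulerian path must start and end at those)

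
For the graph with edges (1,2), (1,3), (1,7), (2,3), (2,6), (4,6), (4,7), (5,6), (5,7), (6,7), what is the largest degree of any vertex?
4 (attained at vertices 6, 7)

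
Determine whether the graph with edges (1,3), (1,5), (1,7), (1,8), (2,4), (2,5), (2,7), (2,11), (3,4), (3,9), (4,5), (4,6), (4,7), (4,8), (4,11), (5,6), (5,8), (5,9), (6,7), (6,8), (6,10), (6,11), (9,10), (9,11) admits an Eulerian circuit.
No (2 vertices have odd degree: {3, 4}; Eulerian circuit requires 0)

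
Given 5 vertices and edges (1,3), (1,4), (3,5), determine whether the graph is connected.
No, it has 2 components: {1, 3, 4, 5}, {2}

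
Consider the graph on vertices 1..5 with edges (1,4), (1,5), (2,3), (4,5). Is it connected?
No, it has 2 components: {1, 4, 5}, {2, 3}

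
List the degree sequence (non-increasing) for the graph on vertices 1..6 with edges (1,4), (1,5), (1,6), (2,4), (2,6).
[3, 2, 2, 2, 1, 0] (degrees: deg(1)=3, deg(2)=2, deg(3)=0, deg(4)=2, deg(5)=1, deg(6)=2)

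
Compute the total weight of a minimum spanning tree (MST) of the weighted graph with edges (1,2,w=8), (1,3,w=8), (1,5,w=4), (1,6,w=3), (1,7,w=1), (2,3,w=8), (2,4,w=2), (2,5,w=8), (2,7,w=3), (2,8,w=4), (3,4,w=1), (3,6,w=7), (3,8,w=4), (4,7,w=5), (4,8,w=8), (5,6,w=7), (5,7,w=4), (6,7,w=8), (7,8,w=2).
16 (MST edges: (1,5,w=4), (1,6,w=3), (1,7,w=1), (2,4,w=2), (2,7,w=3), (3,4,w=1), (7,8,w=2); sum of weights 4 + 3 + 1 + 2 + 3 + 1 + 2 = 16)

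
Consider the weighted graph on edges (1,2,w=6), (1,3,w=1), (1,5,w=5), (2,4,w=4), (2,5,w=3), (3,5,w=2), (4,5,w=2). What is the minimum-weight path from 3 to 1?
1 (path: 3 -> 1; weights 1 = 1)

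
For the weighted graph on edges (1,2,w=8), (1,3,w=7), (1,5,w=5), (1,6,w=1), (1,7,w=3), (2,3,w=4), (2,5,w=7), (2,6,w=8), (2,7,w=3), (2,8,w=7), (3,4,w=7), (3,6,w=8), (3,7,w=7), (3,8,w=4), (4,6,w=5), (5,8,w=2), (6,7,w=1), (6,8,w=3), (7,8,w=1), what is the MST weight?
17 (MST edges: (1,6,w=1), (2,3,w=4), (2,7,w=3), (4,6,w=5), (5,8,w=2), (6,7,w=1), (7,8,w=1); sum of weights 1 + 4 + 3 + 5 + 2 + 1 + 1 = 17)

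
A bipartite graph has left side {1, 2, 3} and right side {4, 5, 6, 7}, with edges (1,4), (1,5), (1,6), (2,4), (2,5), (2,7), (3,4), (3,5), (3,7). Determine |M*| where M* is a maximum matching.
3 (matching: (1,6), (2,7), (3,5); upper bound min(|L|,|R|) = min(3,4) = 3)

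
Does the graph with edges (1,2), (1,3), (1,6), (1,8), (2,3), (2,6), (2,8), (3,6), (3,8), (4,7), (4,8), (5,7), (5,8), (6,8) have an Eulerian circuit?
Yes (the graph is connected and all 8 vertices have even degree)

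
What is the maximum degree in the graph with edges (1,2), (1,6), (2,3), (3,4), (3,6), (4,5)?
3 (attained at vertex 3)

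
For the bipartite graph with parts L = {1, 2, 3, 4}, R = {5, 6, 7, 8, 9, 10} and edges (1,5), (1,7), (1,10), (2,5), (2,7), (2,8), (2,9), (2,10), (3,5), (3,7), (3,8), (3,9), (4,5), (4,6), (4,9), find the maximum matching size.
4 (matching: (1,10), (2,7), (3,8), (4,9); upper bound min(|L|,|R|) = min(4,6) = 4)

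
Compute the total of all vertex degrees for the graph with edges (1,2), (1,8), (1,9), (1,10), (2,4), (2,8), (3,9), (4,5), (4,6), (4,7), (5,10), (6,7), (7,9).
26 (handshake: sum of degrees = 2|E| = 2 x 13 = 26)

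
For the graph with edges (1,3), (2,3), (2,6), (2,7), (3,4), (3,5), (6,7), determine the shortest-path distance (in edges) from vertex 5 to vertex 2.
2 (path: 5 -> 3 -> 2, 2 edges)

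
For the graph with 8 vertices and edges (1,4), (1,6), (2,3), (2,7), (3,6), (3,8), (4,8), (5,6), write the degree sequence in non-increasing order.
[3, 3, 2, 2, 2, 2, 1, 1] (degrees: deg(1)=2, deg(2)=2, deg(3)=3, deg(4)=2, deg(5)=1, deg(6)=3, deg(7)=1, deg(8)=2)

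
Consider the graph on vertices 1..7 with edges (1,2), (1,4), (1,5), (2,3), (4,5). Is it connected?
No, it has 3 components: {1, 2, 3, 4, 5}, {6}, {7}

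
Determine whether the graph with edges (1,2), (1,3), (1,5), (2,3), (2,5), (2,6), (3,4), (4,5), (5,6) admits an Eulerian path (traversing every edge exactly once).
Yes (the graph is connected and exactly 2 vertices have odd degree: {1, 3}; any Eulerian path must start and end at those)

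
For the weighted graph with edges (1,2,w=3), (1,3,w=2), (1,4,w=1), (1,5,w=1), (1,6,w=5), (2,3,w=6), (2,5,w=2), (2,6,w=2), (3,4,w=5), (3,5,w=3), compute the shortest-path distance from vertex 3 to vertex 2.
5 (path: 3 -> 1 -> 2; weights 2 + 3 = 5)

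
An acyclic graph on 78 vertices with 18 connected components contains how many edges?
60 (Each of the 18 component trees on V_i vertices has V_i - 1 edges; summing gives V - C = 78 - 18 = 60)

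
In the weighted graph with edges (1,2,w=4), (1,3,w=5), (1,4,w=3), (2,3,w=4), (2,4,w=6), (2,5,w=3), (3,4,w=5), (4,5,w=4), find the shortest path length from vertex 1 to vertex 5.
7 (path: 1 -> 4 -> 5; weights 3 + 4 = 7)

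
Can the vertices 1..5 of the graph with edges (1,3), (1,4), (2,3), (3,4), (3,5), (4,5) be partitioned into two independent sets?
No (odd cycle of length 3: 3 -> 1 -> 4 -> 3)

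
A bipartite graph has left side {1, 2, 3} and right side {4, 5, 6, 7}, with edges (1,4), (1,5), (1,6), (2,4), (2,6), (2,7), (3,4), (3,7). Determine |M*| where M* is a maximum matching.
3 (matching: (1,5), (2,6), (3,7); upper bound min(|L|,|R|) = min(3,4) = 3)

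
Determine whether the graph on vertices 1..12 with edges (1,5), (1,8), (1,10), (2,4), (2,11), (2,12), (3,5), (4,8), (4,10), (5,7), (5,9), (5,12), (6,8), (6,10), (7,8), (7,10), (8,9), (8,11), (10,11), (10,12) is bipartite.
Yes. Partition: {1, 3, 4, 6, 7, 9, 11, 12}, {2, 5, 8, 10}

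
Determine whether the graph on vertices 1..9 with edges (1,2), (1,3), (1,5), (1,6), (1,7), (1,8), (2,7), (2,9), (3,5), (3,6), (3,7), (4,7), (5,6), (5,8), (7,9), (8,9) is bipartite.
No (odd cycle of length 3: 6 -> 1 -> 3 -> 6)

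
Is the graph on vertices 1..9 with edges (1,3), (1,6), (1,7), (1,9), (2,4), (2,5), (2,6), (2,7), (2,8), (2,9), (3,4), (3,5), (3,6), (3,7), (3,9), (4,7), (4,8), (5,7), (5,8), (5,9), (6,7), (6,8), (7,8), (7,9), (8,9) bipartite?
No (odd cycle of length 3: 3 -> 1 -> 6 -> 3)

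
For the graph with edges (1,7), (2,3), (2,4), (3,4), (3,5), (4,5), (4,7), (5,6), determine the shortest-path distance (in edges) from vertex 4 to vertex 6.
2 (path: 4 -> 5 -> 6, 2 edges)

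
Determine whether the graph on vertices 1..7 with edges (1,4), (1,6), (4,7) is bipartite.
Yes. Partition: {1, 2, 3, 5, 7}, {4, 6}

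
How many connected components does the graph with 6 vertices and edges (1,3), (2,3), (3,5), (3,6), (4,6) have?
1 (components: {1, 2, 3, 4, 5, 6})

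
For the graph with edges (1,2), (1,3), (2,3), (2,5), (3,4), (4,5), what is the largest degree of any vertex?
3 (attained at vertices 2, 3)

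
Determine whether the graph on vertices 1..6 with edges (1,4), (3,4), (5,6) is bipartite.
Yes. Partition: {1, 2, 3, 5}, {4, 6}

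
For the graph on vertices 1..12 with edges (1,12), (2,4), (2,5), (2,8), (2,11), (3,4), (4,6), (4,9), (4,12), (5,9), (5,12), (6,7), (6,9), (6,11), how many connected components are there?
2 (components: {1, 2, 3, 4, 5, 6, 7, 8, 9, 11, 12}, {10})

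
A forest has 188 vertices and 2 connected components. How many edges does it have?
186 (Each of the 2 component trees on V_i vertices has V_i - 1 edges; summing gives V - C = 188 - 2 = 186)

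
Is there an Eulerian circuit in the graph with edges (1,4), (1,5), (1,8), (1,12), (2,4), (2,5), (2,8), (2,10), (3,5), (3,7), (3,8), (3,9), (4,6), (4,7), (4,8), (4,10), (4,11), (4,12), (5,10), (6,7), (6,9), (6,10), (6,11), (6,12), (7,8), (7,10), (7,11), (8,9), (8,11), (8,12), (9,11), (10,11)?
Yes (the graph is connected and all 12 vertices have even degree)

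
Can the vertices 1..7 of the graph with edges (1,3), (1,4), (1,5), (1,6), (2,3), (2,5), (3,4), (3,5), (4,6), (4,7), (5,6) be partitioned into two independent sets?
No (odd cycle of length 3: 5 -> 1 -> 3 -> 5)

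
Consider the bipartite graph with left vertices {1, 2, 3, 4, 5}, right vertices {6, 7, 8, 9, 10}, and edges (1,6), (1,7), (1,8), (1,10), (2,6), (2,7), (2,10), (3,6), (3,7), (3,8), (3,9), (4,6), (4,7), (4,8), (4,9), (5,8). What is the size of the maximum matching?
5 (matching: (1,10), (2,7), (3,9), (4,6), (5,8); upper bound min(|L|,|R|) = min(5,5) = 5)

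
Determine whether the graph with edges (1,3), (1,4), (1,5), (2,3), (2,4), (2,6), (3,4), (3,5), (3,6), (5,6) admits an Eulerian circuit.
No (6 vertices have odd degree: {1, 2, 3, 4, 5, 6}; Eulerian circuit requires 0)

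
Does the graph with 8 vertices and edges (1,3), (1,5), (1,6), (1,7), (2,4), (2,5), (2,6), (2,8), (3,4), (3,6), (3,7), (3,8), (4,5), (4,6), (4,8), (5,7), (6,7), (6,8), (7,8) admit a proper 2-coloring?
No (odd cycle of length 3: 7 -> 1 -> 6 -> 7)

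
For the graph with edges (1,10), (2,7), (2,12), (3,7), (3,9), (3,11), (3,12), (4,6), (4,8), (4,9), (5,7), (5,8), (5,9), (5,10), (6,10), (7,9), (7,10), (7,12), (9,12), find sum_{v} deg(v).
38 (handshake: sum of degrees = 2|E| = 2 x 19 = 38)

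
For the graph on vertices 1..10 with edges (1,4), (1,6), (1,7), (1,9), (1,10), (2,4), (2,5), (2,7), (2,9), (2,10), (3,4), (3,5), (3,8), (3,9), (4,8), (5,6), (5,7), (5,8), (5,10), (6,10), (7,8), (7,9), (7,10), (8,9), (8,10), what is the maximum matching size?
5 (matching: (1,7), (2,9), (3,4), (5,8), (6,10); upper bound floor(n/2) = floor(10/2) = 5)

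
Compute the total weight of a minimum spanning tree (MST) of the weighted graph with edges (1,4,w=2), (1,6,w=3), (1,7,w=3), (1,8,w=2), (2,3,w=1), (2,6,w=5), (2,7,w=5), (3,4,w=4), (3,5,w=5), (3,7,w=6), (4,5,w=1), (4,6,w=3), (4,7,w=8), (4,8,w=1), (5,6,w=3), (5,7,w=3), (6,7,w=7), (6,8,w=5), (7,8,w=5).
15 (MST edges: (1,6,w=3), (1,7,w=3), (1,8,w=2), (2,3,w=1), (3,4,w=4), (4,5,w=1), (4,8,w=1); sum of weights 3 + 3 + 2 + 1 + 4 + 1 + 1 = 15)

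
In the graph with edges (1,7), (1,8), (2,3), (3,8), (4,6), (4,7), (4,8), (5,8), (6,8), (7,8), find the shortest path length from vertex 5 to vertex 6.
2 (path: 5 -> 8 -> 6, 2 edges)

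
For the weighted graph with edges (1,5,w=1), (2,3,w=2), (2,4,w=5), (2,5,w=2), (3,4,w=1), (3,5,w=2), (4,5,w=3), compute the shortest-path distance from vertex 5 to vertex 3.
2 (path: 5 -> 3; weights 2 = 2)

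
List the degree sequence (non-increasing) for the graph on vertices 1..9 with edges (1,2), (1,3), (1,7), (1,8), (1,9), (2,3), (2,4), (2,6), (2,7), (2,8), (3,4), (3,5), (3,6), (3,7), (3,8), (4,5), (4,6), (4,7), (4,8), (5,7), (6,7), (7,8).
[7, 7, 6, 6, 5, 5, 4, 3, 1] (degrees: deg(1)=5, deg(2)=6, deg(3)=7, deg(4)=6, deg(5)=3, deg(6)=4, deg(7)=7, deg(8)=5, deg(9)=1)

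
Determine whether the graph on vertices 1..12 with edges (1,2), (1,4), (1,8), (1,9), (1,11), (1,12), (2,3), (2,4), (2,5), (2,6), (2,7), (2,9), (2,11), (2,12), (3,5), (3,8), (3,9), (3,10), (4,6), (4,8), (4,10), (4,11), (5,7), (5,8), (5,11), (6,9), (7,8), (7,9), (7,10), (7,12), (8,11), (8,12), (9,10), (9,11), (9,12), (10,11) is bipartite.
No (odd cycle of length 3: 12 -> 1 -> 8 -> 12)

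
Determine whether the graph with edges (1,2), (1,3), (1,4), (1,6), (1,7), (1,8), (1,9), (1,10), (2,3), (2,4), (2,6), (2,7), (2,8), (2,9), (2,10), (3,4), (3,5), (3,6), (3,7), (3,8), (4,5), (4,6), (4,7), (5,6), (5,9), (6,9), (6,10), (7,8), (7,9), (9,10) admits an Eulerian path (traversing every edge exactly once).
Yes (the graph is connected and exactly 2 vertices have odd degree: {3, 6}; any Eulerian path must start and end at those)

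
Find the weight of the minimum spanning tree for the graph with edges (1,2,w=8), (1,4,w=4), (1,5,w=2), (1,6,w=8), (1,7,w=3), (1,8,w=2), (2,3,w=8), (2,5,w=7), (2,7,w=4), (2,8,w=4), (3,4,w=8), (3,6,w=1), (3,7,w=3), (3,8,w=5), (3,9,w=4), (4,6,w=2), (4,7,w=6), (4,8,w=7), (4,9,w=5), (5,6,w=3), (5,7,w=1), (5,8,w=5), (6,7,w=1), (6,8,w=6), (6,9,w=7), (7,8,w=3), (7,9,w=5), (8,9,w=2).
15 (MST edges: (1,5,w=2), (1,8,w=2), (2,7,w=4), (3,6,w=1), (4,6,w=2), (5,7,w=1), (6,7,w=1), (8,9,w=2); sum of weights 2 + 2 + 4 + 1 + 2 + 1 + 1 + 2 = 15)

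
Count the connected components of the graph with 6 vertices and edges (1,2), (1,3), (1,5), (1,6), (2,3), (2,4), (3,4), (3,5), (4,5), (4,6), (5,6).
1 (components: {1, 2, 3, 4, 5, 6})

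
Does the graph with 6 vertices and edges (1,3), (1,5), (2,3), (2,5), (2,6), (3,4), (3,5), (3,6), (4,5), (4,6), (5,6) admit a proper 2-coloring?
No (odd cycle of length 3: 3 -> 1 -> 5 -> 3)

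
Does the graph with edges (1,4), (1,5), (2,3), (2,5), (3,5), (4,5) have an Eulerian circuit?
Yes (the graph is connected and all 5 vertices have even degree)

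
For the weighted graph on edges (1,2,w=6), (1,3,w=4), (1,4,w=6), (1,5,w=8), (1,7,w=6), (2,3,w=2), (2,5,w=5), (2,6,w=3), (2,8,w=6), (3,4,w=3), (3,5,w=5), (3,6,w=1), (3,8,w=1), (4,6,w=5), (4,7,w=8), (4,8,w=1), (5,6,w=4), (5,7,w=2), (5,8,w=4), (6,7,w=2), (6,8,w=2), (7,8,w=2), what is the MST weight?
13 (MST edges: (1,3,w=4), (2,3,w=2), (3,6,w=1), (3,8,w=1), (4,8,w=1), (5,7,w=2), (6,7,w=2); sum of weights 4 + 2 + 1 + 1 + 1 + 2 + 2 = 13)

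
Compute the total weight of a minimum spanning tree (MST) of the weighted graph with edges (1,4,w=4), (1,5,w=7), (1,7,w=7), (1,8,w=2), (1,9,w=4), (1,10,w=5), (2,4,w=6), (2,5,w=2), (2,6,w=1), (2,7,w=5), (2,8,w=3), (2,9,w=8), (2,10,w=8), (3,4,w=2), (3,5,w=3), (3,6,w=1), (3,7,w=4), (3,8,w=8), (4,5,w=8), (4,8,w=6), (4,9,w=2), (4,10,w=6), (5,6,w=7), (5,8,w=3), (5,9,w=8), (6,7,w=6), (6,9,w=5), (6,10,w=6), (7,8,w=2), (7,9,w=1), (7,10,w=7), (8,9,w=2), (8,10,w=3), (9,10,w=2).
15 (MST edges: (1,8,w=2), (2,5,w=2), (2,6,w=1), (3,4,w=2), (3,6,w=1), (4,9,w=2), (7,8,w=2), (7,9,w=1), (9,10,w=2); sum of weights 2 + 2 + 1 + 2 + 1 + 2 + 2 + 1 + 2 = 15)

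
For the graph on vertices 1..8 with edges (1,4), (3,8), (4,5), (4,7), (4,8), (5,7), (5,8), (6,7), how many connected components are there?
2 (components: {1, 3, 4, 5, 6, 7, 8}, {2})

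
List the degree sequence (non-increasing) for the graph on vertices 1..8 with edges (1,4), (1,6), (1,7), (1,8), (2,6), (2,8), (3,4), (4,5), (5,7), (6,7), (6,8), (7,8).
[4, 4, 4, 4, 3, 2, 2, 1] (degrees: deg(1)=4, deg(2)=2, deg(3)=1, deg(4)=3, deg(5)=2, deg(6)=4, deg(7)=4, deg(8)=4)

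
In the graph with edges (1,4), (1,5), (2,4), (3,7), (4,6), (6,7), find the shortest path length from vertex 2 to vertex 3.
4 (path: 2 -> 4 -> 6 -> 7 -> 3, 4 edges)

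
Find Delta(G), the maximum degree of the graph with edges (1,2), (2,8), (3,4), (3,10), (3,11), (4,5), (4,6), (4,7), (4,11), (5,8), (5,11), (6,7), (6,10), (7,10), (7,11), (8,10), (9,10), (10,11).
6 (attained at vertex 10)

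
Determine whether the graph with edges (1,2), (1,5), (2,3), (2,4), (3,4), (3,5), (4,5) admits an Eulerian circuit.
No (4 vertices have odd degree: {2, 3, 4, 5}; Eulerian circuit requires 0)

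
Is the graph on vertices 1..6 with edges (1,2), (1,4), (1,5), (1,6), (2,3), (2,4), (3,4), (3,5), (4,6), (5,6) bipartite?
No (odd cycle of length 3: 4 -> 1 -> 2 -> 4)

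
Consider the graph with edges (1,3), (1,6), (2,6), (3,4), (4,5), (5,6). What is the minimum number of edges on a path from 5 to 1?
2 (path: 5 -> 6 -> 1, 2 edges)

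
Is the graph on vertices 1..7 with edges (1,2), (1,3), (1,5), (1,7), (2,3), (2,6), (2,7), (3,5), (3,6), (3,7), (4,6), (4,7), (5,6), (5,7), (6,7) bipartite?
No (odd cycle of length 3: 7 -> 1 -> 2 -> 7)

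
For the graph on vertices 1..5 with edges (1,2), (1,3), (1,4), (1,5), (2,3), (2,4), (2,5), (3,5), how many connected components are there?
1 (components: {1, 2, 3, 4, 5})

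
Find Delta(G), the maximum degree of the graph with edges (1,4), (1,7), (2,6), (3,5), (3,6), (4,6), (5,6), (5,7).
4 (attained at vertex 6)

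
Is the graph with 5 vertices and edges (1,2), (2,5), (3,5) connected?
No, it has 2 components: {1, 2, 3, 5}, {4}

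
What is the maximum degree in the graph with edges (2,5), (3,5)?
2 (attained at vertex 5)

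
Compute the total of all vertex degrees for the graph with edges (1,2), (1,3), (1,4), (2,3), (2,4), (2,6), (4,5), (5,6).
16 (handshake: sum of degrees = 2|E| = 2 x 8 = 16)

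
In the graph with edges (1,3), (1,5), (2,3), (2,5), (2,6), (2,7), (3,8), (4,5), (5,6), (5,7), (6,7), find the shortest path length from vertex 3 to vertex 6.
2 (path: 3 -> 2 -> 6, 2 edges)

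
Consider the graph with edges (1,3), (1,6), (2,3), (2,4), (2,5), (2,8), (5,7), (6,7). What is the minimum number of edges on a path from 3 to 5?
2 (path: 3 -> 2 -> 5, 2 edges)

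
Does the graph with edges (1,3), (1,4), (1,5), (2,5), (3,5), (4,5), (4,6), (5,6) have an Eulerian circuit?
No (4 vertices have odd degree: {1, 2, 4, 5}; Eulerian circuit requires 0)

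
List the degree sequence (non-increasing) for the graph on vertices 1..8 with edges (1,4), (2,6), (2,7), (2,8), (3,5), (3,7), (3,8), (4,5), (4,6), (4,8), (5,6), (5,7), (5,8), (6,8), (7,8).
[6, 5, 4, 4, 4, 3, 3, 1] (degrees: deg(1)=1, deg(2)=3, deg(3)=3, deg(4)=4, deg(5)=5, deg(6)=4, deg(7)=4, deg(8)=6)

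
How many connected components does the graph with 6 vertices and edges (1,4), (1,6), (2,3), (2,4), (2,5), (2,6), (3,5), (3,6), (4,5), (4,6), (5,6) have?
1 (components: {1, 2, 3, 4, 5, 6})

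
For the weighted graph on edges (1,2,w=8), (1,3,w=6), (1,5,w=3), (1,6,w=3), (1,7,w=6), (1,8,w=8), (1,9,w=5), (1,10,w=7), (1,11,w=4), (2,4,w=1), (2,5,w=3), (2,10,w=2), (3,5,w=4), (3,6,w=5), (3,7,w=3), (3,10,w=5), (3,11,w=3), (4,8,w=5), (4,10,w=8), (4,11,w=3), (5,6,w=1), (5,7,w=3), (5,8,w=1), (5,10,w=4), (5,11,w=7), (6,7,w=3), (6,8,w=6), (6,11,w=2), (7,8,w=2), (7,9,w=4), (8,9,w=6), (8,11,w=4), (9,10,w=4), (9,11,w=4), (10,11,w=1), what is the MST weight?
20 (MST edges: (1,5,w=3), (2,4,w=1), (2,10,w=2), (3,11,w=3), (5,6,w=1), (5,8,w=1), (6,11,w=2), (7,8,w=2), (7,9,w=4), (10,11,w=1); sum of weights 3 + 1 + 2 + 3 + 1 + 1 + 2 + 2 + 4 + 1 = 20)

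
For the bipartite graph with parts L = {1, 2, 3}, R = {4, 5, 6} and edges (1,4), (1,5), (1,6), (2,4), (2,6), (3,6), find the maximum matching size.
3 (matching: (1,5), (2,4), (3,6); upper bound min(|L|,|R|) = min(3,3) = 3)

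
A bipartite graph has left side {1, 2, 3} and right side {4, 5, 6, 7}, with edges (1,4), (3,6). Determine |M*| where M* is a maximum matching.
2 (matching: (1,4), (3,6); upper bound min(|L|,|R|) = min(3,4) = 3)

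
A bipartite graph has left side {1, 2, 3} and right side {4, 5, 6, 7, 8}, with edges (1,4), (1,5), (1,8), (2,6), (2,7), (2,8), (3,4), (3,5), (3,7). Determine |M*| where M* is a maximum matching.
3 (matching: (1,8), (2,6), (3,7); upper bound min(|L|,|R|) = min(3,5) = 3)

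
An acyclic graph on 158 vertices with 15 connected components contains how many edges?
143 (Each of the 15 component trees on V_i vertices has V_i - 1 edges; summing gives V - C = 158 - 15 = 143)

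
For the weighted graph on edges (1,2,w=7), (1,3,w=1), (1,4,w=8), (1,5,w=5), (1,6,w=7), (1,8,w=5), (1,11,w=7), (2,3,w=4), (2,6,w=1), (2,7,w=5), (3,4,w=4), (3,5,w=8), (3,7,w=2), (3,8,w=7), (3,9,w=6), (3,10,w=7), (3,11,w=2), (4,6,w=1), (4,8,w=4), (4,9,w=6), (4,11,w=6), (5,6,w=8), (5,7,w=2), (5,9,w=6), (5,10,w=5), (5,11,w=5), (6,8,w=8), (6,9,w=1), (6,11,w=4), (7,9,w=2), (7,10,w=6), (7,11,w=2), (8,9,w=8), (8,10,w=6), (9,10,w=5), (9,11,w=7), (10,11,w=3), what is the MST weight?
19 (MST edges: (1,3,w=1), (2,6,w=1), (3,7,w=2), (3,11,w=2), (4,6,w=1), (4,8,w=4), (5,7,w=2), (6,9,w=1), (7,9,w=2), (10,11,w=3); sum of weights 1 + 1 + 2 + 2 + 1 + 4 + 2 + 1 + 2 + 3 = 19)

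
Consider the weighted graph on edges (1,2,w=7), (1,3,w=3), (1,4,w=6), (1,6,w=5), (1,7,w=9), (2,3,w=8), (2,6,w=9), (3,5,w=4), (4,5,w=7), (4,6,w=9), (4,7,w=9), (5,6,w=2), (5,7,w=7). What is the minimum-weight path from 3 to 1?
3 (path: 3 -> 1; weights 3 = 3)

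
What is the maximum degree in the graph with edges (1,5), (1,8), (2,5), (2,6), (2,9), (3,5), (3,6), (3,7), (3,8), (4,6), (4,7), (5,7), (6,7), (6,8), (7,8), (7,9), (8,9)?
6 (attained at vertex 7)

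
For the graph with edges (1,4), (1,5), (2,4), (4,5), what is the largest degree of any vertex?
3 (attained at vertex 4)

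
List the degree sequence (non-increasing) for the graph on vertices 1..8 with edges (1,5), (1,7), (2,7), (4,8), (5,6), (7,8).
[3, 2, 2, 2, 1, 1, 1, 0] (degrees: deg(1)=2, deg(2)=1, deg(3)=0, deg(4)=1, deg(5)=2, deg(6)=1, deg(7)=3, deg(8)=2)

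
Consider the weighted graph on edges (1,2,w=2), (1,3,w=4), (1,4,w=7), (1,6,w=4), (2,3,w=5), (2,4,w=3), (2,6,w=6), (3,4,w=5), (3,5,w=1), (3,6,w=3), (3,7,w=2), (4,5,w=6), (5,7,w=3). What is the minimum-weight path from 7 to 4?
7 (path: 7 -> 3 -> 4; weights 2 + 5 = 7)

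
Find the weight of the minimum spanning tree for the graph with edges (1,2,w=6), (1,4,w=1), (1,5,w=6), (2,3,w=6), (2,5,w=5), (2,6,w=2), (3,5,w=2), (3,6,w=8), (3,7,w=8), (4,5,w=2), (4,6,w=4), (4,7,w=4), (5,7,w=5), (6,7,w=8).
15 (MST edges: (1,4,w=1), (2,6,w=2), (3,5,w=2), (4,5,w=2), (4,6,w=4), (4,7,w=4); sum of weights 1 + 2 + 2 + 2 + 4 + 4 = 15)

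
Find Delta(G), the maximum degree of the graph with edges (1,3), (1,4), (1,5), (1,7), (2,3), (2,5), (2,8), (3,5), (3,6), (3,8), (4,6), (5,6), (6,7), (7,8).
5 (attained at vertex 3)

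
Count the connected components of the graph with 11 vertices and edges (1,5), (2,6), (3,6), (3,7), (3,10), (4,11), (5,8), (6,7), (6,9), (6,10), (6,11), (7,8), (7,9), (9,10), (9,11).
1 (components: {1, 2, 3, 4, 5, 6, 7, 8, 9, 10, 11})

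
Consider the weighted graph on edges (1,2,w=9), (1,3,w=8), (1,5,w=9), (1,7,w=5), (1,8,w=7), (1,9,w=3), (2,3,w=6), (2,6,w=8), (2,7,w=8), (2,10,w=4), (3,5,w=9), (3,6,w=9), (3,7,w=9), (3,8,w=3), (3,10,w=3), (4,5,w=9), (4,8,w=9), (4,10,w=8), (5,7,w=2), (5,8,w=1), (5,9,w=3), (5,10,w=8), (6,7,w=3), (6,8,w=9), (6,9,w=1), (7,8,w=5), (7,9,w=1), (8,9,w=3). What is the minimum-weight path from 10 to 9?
9 (path: 10 -> 3 -> 8 -> 9; weights 3 + 3 + 3 = 9)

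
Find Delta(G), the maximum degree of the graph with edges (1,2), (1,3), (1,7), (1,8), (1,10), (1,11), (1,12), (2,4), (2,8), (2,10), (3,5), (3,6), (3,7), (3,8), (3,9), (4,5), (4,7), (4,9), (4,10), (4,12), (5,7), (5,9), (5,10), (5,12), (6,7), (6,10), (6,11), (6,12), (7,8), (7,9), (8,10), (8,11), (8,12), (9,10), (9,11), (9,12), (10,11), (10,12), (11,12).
9 (attained at vertex 10)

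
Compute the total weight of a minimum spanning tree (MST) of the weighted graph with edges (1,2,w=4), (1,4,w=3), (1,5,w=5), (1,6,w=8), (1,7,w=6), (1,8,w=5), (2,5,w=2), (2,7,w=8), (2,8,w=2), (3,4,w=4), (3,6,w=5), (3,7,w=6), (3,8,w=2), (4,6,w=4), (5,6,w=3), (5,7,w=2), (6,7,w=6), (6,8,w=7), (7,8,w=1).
17 (MST edges: (1,2,w=4), (1,4,w=3), (2,5,w=2), (2,8,w=2), (3,8,w=2), (5,6,w=3), (7,8,w=1); sum of weights 4 + 3 + 2 + 2 + 2 + 3 + 1 = 17)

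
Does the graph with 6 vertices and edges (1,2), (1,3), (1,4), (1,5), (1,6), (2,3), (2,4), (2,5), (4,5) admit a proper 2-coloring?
No (odd cycle of length 3: 4 -> 1 -> 5 -> 4)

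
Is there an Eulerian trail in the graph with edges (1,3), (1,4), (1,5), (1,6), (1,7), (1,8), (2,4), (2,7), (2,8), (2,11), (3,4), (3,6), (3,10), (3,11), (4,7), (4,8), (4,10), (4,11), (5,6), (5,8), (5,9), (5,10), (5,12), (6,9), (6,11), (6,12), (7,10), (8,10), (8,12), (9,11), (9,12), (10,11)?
Yes (the graph is connected and exactly 2 vertices have odd degree: {3, 4}; any Eulerian path must start and end at those)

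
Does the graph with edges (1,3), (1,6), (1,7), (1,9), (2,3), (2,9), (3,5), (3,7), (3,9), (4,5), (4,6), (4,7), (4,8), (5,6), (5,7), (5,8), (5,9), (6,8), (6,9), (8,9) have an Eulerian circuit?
No (2 vertices have odd degree: {3, 6}; Eulerian circuit requires 0)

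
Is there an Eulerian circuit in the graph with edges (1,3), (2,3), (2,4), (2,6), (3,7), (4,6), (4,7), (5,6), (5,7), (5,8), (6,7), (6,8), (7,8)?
No (8 vertices have odd degree: {1, 2, 3, 4, 5, 6, 7, 8}; Eulerian circuit requires 0)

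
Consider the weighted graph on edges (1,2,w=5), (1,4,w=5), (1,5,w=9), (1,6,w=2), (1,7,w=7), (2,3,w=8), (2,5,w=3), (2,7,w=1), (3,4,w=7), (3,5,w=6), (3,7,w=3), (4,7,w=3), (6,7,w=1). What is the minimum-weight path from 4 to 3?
6 (path: 4 -> 7 -> 3; weights 3 + 3 = 6)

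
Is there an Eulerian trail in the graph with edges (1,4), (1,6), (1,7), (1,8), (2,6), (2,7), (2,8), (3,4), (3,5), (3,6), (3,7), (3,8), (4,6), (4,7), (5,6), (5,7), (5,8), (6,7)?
Yes (the graph is connected and exactly 2 vertices have odd degree: {2, 3}; any Eulerian path must start and end at those)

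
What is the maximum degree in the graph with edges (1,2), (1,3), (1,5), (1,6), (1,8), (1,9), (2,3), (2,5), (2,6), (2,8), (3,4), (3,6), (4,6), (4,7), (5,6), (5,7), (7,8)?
6 (attained at vertex 1)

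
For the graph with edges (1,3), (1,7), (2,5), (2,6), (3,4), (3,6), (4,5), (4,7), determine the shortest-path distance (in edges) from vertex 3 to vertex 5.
2 (path: 3 -> 4 -> 5, 2 edges)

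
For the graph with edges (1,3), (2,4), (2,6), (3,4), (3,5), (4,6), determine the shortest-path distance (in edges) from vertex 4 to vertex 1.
2 (path: 4 -> 3 -> 1, 2 edges)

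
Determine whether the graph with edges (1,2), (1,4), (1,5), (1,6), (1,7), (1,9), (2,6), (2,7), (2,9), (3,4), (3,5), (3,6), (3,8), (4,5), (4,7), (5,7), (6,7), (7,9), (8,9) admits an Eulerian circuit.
Yes (the graph is connected and all 9 vertices have even degree)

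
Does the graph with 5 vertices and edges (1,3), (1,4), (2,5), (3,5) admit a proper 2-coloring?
Yes. Partition: {1, 5}, {2, 3, 4}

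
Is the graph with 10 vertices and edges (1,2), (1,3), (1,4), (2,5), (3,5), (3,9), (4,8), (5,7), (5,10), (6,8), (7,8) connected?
Yes (BFS from 1 visits [1, 2, 3, 4, 5, 9, 8, 7, 10, 6] — all 10 vertices reached)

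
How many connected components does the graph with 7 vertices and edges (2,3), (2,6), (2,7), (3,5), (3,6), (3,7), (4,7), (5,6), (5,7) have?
2 (components: {1}, {2, 3, 4, 5, 6, 7})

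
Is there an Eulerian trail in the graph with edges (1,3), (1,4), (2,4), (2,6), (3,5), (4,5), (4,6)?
Yes — and in fact it has an Eulerian circuit (the graph is connected and all 6 vertices have even degree)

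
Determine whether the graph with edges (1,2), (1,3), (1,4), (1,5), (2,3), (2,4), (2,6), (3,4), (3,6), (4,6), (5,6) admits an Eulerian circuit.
Yes (the graph is connected and all 6 vertices have even degree)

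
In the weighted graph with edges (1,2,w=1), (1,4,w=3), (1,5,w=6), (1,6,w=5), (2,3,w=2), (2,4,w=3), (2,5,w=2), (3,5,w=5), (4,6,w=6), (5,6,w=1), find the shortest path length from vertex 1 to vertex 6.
4 (path: 1 -> 2 -> 5 -> 6; weights 1 + 2 + 1 = 4)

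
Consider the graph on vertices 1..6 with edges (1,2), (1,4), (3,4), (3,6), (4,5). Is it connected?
Yes (BFS from 1 visits [1, 2, 4, 3, 5, 6] — all 6 vertices reached)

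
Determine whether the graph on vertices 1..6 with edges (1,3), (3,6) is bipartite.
Yes. Partition: {1, 2, 4, 5, 6}, {3}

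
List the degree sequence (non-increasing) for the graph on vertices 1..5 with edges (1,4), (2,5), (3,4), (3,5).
[2, 2, 2, 1, 1] (degrees: deg(1)=1, deg(2)=1, deg(3)=2, deg(4)=2, deg(5)=2)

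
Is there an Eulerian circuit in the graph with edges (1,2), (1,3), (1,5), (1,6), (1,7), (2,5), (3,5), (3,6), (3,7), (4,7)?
No (4 vertices have odd degree: {1, 4, 5, 7}; Eulerian circuit requires 0)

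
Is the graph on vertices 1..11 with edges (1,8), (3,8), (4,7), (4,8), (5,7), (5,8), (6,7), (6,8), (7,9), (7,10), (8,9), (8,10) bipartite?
Yes. Partition: {1, 2, 3, 4, 5, 6, 9, 10, 11}, {7, 8}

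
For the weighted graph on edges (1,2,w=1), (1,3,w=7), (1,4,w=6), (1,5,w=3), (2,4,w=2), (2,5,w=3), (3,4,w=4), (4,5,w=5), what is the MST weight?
10 (MST edges: (1,2,w=1), (1,5,w=3), (2,4,w=2), (3,4,w=4); sum of weights 1 + 3 + 2 + 4 = 10)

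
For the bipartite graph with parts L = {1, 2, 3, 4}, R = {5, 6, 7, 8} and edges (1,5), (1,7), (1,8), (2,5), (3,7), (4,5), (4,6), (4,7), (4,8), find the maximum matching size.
4 (matching: (1,8), (2,5), (3,7), (4,6); upper bound min(|L|,|R|) = min(4,4) = 4)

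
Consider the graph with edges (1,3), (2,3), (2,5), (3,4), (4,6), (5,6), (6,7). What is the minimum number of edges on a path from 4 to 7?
2 (path: 4 -> 6 -> 7, 2 edges)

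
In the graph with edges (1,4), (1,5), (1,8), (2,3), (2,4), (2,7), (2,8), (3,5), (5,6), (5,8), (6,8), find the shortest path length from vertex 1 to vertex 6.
2 (path: 1 -> 8 -> 6, 2 edges)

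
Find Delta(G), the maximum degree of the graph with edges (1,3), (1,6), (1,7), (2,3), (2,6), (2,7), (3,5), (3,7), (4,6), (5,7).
4 (attained at vertices 3, 7)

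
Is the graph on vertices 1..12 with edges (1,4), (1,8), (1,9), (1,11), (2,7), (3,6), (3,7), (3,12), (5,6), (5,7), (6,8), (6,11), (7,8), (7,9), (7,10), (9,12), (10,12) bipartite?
Yes. Partition: {1, 6, 7, 12}, {2, 3, 4, 5, 8, 9, 10, 11}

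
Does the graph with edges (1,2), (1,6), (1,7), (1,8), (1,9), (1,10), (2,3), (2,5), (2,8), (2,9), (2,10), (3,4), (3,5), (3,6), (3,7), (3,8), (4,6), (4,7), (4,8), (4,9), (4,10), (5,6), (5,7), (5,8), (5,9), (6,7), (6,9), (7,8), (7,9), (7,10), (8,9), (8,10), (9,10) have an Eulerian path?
Yes — and in fact it has an Eulerian circuit (the graph is connected and all 10 vertices have even degree)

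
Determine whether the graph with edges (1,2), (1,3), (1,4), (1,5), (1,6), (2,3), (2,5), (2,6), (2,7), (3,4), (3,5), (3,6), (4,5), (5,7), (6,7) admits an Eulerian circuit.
No (6 vertices have odd degree: {1, 2, 3, 4, 5, 7}; Eulerian circuit requires 0)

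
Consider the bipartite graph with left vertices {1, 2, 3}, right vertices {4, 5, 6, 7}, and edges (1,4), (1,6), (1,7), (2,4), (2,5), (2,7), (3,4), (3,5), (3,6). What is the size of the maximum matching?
3 (matching: (1,7), (2,5), (3,6); upper bound min(|L|,|R|) = min(3,4) = 3)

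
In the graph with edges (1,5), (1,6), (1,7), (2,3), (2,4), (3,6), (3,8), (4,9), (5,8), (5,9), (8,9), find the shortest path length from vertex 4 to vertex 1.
3 (path: 4 -> 9 -> 5 -> 1, 3 edges)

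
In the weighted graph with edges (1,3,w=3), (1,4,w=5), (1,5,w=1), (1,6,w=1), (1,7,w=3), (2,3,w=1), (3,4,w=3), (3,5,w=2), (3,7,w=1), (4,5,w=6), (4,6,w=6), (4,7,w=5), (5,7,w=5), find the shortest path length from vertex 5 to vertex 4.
5 (path: 5 -> 3 -> 4; weights 2 + 3 = 5)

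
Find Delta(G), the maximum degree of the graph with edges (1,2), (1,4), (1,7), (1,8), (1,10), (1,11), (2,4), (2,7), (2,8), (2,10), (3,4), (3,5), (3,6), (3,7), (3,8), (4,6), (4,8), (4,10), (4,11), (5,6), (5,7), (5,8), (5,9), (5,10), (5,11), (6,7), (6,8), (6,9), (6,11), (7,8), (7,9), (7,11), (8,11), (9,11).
8 (attained at vertices 7, 8)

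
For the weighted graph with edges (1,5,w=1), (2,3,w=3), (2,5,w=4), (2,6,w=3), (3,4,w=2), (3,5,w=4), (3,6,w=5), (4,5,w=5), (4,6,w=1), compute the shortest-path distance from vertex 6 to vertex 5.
6 (path: 6 -> 4 -> 5; weights 1 + 5 = 6)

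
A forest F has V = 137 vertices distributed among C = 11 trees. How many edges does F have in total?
126 (Each of the 11 component trees on V_i vertices has V_i - 1 edges; summing gives V - C = 137 - 11 = 126)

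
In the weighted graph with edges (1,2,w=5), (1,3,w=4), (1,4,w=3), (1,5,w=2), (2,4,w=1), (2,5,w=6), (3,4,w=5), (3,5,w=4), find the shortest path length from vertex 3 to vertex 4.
5 (path: 3 -> 4; weights 5 = 5)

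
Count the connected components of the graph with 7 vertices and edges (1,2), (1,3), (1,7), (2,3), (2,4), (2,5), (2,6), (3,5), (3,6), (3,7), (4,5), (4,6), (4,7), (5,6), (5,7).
1 (components: {1, 2, 3, 4, 5, 6, 7})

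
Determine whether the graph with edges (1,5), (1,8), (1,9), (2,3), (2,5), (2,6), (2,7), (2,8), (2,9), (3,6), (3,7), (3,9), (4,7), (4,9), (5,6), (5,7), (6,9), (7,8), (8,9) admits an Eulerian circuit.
No (2 vertices have odd degree: {1, 7}; Eulerian circuit requires 0)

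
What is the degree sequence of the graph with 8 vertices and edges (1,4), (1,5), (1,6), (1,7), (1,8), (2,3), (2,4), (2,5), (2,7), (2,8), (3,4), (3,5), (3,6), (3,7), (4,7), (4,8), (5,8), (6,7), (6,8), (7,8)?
[6, 6, 5, 5, 5, 5, 4, 4] (degrees: deg(1)=5, deg(2)=5, deg(3)=5, deg(4)=5, deg(5)=4, deg(6)=4, deg(7)=6, deg(8)=6)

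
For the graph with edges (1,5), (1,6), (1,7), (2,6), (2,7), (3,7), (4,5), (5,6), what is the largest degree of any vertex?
3 (attained at vertices 1, 5, 6, 7)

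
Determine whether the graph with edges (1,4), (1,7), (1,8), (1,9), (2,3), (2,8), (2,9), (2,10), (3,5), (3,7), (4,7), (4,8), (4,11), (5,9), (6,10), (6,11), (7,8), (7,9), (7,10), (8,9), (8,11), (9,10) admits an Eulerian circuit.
No (2 vertices have odd degree: {3, 11}; Eulerian circuit requires 0)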